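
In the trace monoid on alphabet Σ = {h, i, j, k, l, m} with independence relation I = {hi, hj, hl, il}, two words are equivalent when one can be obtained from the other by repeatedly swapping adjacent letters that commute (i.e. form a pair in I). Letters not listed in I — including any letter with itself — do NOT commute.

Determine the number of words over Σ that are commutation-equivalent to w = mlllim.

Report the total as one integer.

4

0(m) covers ∅
1(l) covers 0:m
2(l) covers 1:l
3(l) covers 2:l
4(i) covers 0:m
5(m) covers 3:l, 4:i
floor of heap: 0:m
completions by unplaced set U, small U first (add the entries for U minus each lowest piece of U):
  |U|=1: {5}:1
  |U|=2: {3,5}:1  {4,5}:1
  |U|=3: {2,3,5}:1  {3,4,5}:2
  |U|=4: {1,2,3,5}:1  {2,3,4,5}:3
  start at 0(m): 4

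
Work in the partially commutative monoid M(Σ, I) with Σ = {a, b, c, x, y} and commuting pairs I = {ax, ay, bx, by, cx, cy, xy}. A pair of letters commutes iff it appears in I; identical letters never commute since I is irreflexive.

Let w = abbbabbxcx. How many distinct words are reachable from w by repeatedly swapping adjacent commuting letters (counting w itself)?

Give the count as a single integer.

drop 0:a onto floor
drop 1:b onto {0:a}
drop 2:b onto {1:b}
drop 3:b onto {2:b}
drop 4:a onto {3:b}
drop 5:b onto {4:a}
drop 6:b onto {5:b}
drop 7:x onto floor
drop 8:c onto {6:b}
drop 9:x onto {7:x}
ground layer = {0:a, 7:x}
drop-orders for the pieces not yet dropped (sum over which currently-grounded one goes next):
  1 to go: {8} 1  {9} 1
  2 to go: {6,8} 1  {7,9} 1  {8,9} 2
  3 to go: {5,6,8} 1  {6,8,9} 3  {7,8,9} 3
  4 to go: {4,5,6,8} 1  {5,6,8,9} 4  {6,7,8,9} 6
  5 to go: {3,4,5,6,8} 1  {4,5,6,8,9} 5  {5,6,7,8,9} 10
  6 to go: {2,3,4,5,6,8} 1  {3,4,5,6,8,9} 6  {4,5,6,7,8,9} 15
  7 to go: {1,2,3,4,5,6,8} 1  {2,3,4,5,6,8,9} 7  {3,4,5,6,7,8,9} 21
  8 to go: {0,1,2,3,4,5,6,8} 1  {1,2,3,4,5,6,8,9} 8  {2,3,4,5,6,7,8,9} 28
  if 0:a drops first: 36 orders
  if 7:x drops first: 9 orders
heap linearizations: 45

45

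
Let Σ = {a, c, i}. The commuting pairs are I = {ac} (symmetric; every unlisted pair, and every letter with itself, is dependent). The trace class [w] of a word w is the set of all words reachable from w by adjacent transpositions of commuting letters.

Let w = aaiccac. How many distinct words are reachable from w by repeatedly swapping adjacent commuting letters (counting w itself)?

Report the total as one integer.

0(a) covers ∅
1(a) covers 0:a
2(i) covers 1:a
3(c) covers 2:i
4(c) covers 3:c
5(a) covers 2:i
6(c) covers 4:c
floor of heap: 0:a
completions by unplaced set U, small U first (add the entries for U minus each lowest piece of U):
  |U|=1: {5}:1  {6}:1
  |U|=2: {4,6}:1  {5,6}:2
  |U|=3: {3,4,6}:1  {4,5,6}:3
  |U|=4: {3,4,5,6}:4
  |U|=5: {2,3,4,5,6}:4
  start at 0(a): 4

4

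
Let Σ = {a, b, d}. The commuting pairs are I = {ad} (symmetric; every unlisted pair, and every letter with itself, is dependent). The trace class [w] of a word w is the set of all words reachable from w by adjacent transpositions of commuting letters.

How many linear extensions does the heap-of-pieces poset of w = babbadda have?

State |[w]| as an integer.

piece 0:b — minimal
piece 1:a rests on {0:b}
piece 2:b rests on {1:a}
piece 3:b rests on {2:b}
piece 4:a rests on {3:b}
piece 5:d rests on {3:b}
piece 6:d rests on {5:d}
piece 7:a rests on {4:a}
minimal pieces: {0:b}
ways to finish when only these pieces remain (= sum over removing one remaining piece with nothing left below it):
  1 left: {6}→1  {7}→1
  2 left: {4,7}→1  {5,6}→1  {6,7}→2
  3 left: {4,6,7}→3  {5,6,7}→3
  4 left: {4,5,6,7}→6
  5 left: {3,4,5,6,7}→6
  6 left: {2,3,4,5,6,7}→6
  placing 0:b first → 6 extensions

6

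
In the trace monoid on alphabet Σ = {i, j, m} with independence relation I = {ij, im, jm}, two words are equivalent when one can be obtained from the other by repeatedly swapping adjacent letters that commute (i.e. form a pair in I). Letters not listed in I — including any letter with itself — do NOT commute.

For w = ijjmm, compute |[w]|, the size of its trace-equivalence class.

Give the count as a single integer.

30

0(i) covers ∅
1(j) covers ∅
2(j) covers 1:j
3(m) covers ∅
4(m) covers 3:m
floor of heap: 0:i, 1:j, 3:m
completions by unplaced set U, small U first (add the entries for U minus each lowest piece of U):
  |U|=1: {0}:1  {2}:1  {4}:1
  |U|=2: {0,2}:2  {0,4}:2  {1,2}:1  {2,4}:2  {3,4}:1
  |U|=3: {0,1,2}:3  {0,2,4}:6  {0,3,4}:3  {1,2,4}:3  {2,3,4}:3
  start at 0(i): 6
  start at 1(j): 12
  start at 3(m): 12
sum over floor = 30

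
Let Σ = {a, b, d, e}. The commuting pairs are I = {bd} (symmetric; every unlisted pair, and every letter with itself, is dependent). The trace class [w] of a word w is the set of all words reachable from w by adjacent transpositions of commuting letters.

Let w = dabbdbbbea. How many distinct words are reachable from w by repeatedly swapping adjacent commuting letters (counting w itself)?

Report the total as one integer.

0(d) covers ∅
1(a) covers 0:d
2(b) covers 1:a
3(b) covers 2:b
4(d) covers 1:a
5(b) covers 3:b
6(b) covers 5:b
7(b) covers 6:b
8(e) covers 4:d, 7:b
9(a) covers 8:e
floor of heap: 0:d
completions by unplaced set U, small U first (add the entries for U minus each lowest piece of U):
  |U|=1: {9}:1
  |U|=2: {8,9}:1
  |U|=3: {4,8,9}:1  {7,8,9}:1
  |U|=4: {4,7,8,9}:2  {6,7,8,9}:1
  |U|=5: {4,6,7,8,9}:3  {5,6,7,8,9}:1
  |U|=6: {3,5,6,7,8,9}:1  {4,5,6,7,8,9}:4
  |U|=7: {2,3,5,6,7,8,9}:1  {3,4,5,6,7,8,9}:5
  |U|=8: {2,3,4,5,6,7,8,9}:6
  start at 0(d): 6

6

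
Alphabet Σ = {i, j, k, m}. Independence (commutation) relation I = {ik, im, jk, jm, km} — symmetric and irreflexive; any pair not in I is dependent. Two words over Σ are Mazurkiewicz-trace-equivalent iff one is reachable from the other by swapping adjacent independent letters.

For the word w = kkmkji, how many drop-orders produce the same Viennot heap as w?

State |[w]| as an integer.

0(k) covers ∅
1(k) covers 0:k
2(m) covers ∅
3(k) covers 1:k
4(j) covers ∅
5(i) covers 4:j
floor of heap: 0:k, 2:m, 4:j
completions by unplaced set U, small U first (add the entries for U minus each lowest piece of U):
  |U|=1: {2}:1  {3}:1  {5}:1
  |U|=2: {1,3}:1  {2,3}:2  {2,5}:2  {3,5}:2  {4,5}:1
  |U|=3: {0,1,3}:1  {1,2,3}:3  {1,3,5}:3  {2,3,5}:6  {2,4,5}:3  {3,4,5}:3
  |U|=4: {0,1,2,3}:4  {0,1,3,5}:4  {1,2,3,5}:12  {1,3,4,5}:6  {2,3,4,5}:12
  start at 0(k): 30
  start at 2(m): 10
  start at 4(j): 20
sum over floor = 60

60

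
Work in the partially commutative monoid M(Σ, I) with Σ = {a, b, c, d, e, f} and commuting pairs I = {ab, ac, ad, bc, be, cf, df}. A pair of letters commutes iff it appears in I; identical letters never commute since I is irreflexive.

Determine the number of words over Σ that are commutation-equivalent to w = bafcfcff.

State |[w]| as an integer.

56

piece 0:b — minimal
piece 1:a — minimal
piece 2:f rests on {0:b, 1:a}
piece 3:c — minimal
piece 4:f rests on {2:f}
piece 5:c rests on {3:c}
piece 6:f rests on {4:f}
piece 7:f rests on {6:f}
minimal pieces: {0:b, 1:a, 3:c}
ways to finish when only these pieces remain (= sum over removing one remaining piece with nothing left below it):
  1 left: {5}→1  {7}→1
  2 left: {3,5}→1  {5,7}→2  {6,7}→1
  3 left: {3,5,7}→3  {4,6,7}→1  {5,6,7}→3
  4 left: {2,4,6,7}→1  {3,5,6,7}→6  {4,5,6,7}→4
  5 left: {0,2,4,6,7}→1  {1,2,4,6,7}→1  {2,4,5,6,7}→5  {3,4,5,6,7}→10
  6 left: {0,1,2,4,6,7}→2  {0,2,4,5,6,7}→6  {1,2,4,5,6,7}→6  {2,3,4,5,6,7}→15
  placing 0:b first → 21 extensions
  placing 1:a first → 21 extensions
  placing 3:c first → 14 extensions
total linear extensions = 56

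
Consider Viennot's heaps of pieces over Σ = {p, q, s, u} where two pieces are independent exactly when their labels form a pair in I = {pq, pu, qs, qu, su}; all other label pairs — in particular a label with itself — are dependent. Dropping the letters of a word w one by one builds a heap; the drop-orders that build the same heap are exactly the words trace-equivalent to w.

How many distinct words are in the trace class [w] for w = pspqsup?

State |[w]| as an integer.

0(p) covers ∅
1(s) covers 0:p
2(p) covers 1:s
3(q) covers ∅
4(s) covers 2:p
5(u) covers ∅
6(p) covers 4:s
floor of heap: 0:p, 3:q, 5:u
completions by unplaced set U, small U first (add the entries for U minus each lowest piece of U):
  |U|=1: {3}:1  {5}:1  {6}:1
  |U|=2: {3,5}:2  {3,6}:2  {4,6}:1  {5,6}:2
  |U|=3: {2,4,6}:1  {3,4,6}:3  {3,5,6}:6  {4,5,6}:3
  |U|=4: {1,2,4,6}:1  {2,3,4,6}:4  {2,4,5,6}:4  {3,4,5,6}:12
  |U|=5: {0,1,2,4,6}:1  {1,2,3,4,6}:5  {1,2,4,5,6}:5  {2,3,4,5,6}:20
  start at 0(p): 30
  start at 3(q): 6
  start at 5(u): 6
sum over floor = 42

42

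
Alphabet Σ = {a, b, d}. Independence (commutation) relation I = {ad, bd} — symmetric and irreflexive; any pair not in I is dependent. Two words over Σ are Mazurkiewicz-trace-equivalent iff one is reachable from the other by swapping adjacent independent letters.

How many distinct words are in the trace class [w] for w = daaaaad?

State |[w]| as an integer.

drop 0:d onto floor
drop 1:a onto floor
drop 2:a onto {1:a}
drop 3:a onto {2:a}
drop 4:a onto {3:a}
drop 5:a onto {4:a}
drop 6:d onto {0:d}
ground layer = {0:d, 1:a}
drop-orders for the pieces not yet dropped (sum over which currently-grounded one goes next):
  1 to go: {5} 1  {6} 1
  2 to go: {0,6} 1  {4,5} 1  {5,6} 2
  3 to go: {0,5,6} 3  {3,4,5} 1  {4,5,6} 3
  4 to go: {0,4,5,6} 6  {2,3,4,5} 1  {3,4,5,6} 4
  5 to go: {0,3,4,5,6} 10  {1,2,3,4,5} 1  {2,3,4,5,6} 5
  if 0:d drops first: 6 orders
  if 1:a drops first: 15 orders
heap linearizations: 21

21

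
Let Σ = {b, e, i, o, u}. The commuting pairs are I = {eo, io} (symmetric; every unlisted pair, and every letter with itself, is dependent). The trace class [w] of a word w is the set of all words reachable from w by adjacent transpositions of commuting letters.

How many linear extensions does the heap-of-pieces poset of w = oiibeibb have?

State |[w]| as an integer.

3

#0=o has no predecessor
#1=i has no predecessor
#2=i depends on [1:i]
#3=b depends on [0:o, 2:i]
#4=e depends on [3:b]
#5=i depends on [4:e]
#6=b depends on [5:i]
#7=b depends on [6:b]
sources: [0:o, 1:i]
N(rest) = Σ N(rest − s) over sources s of rest; N(one piece) = 1:
  size 1 → [7]=1
  size 2 → [6,7]=1
  size 3 → [5,6,7]=1
  size 4 → [4,5,6,7]=1
  size 5 → [3,4,5,6,7]=1
  size 6 → [0,3,4,5,6,7]=1  [2,3,4,5,6,7]=1
  first=0(o) contributes 1
  first=1(i) contributes 2
|[w]| = 3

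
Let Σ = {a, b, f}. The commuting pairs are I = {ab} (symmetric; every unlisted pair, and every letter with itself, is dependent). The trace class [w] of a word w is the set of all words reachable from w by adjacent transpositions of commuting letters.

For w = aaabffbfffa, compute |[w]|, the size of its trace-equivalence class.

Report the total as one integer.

4

0(a) covers ∅
1(a) covers 0:a
2(a) covers 1:a
3(b) covers ∅
4(f) covers 2:a, 3:b
5(f) covers 4:f
6(b) covers 5:f
7(f) covers 6:b
8(f) covers 7:f
9(f) covers 8:f
10(a) covers 9:f
floor of heap: 0:a, 3:b
completions by unplaced set U, small U first (add the entries for U minus each lowest piece of U):
  |U|=1: {10}:1
  |U|=2: {9,10}:1
  |U|=3: {8,9,10}:1
  |U|=4: {7,8,9,10}:1
  |U|=5: {6,7,8,9,10}:1
  |U|=6: {5,6,7,8,9,10}:1
  |U|=7: {4,5,6,7,8,9,10}:1
  |U|=8: {2,4,5,6,7,8,9,10}:1  {3,4,5,6,7,8,9,10}:1
  |U|=9: {1,2,4,5,6,7,8,9,10}:1  {2,3,4,5,6,7,8,9,10}:2
  start at 0(a): 3
  start at 3(b): 1
sum over floor = 4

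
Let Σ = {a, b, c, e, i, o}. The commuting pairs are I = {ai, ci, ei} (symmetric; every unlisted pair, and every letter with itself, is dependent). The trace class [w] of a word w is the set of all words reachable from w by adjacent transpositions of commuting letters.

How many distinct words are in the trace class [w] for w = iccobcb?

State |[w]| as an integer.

#0=i has no predecessor
#1=c has no predecessor
#2=c depends on [1:c]
#3=o depends on [0:i, 2:c]
#4=b depends on [3:o]
#5=c depends on [4:b]
#6=b depends on [5:c]
sources: [0:i, 1:c]
N(rest) = Σ N(rest − s) over sources s of rest; N(one piece) = 1:
  size 1 → [6]=1
  size 2 → [5,6]=1
  size 3 → [4,5,6]=1
  size 4 → [3,4,5,6]=1
  size 5 → [0,3,4,5,6]=1  [2,3,4,5,6]=1
  first=0(i) contributes 1
  first=1(c) contributes 2
|[w]| = 3

3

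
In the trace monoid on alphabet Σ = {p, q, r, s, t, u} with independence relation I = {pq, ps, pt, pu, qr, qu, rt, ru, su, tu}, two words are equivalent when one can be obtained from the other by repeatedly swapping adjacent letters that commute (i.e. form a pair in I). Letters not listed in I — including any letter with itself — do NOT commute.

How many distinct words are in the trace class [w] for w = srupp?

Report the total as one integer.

5

drop 0:s onto floor
drop 1:r onto {0:s}
drop 2:u onto floor
drop 3:p onto {1:r}
drop 4:p onto {3:p}
ground layer = {0:s, 2:u}
drop-orders for the pieces not yet dropped (sum over which currently-grounded one goes next):
  1 to go: {2} 1  {4} 1
  2 to go: {2,4} 2  {3,4} 1
  3 to go: {1,3,4} 1  {2,3,4} 3
  if 0:s drops first: 4 orders
  if 2:u drops first: 1 orders
heap linearizations: 5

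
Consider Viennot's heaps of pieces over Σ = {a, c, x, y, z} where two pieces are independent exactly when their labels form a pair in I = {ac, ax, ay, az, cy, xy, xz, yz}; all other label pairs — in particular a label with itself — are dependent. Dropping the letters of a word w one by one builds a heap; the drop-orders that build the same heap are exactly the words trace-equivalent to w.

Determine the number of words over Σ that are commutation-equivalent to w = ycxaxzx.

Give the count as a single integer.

168

piece 0:y — minimal
piece 1:c — minimal
piece 2:x rests on {1:c}
piece 3:a — minimal
piece 4:x rests on {2:x}
piece 5:z rests on {1:c}
piece 6:x rests on {4:x}
minimal pieces: {0:y, 1:c, 3:a}
ways to finish when only these pieces remain (= sum over removing one remaining piece with nothing left below it):
  1 left: {0}→1  {3}→1  {5}→1  {6}→1
  2 left: {0,3}→2  {0,5}→2  {0,6}→2  {3,5}→2  {3,6}→2  {4,6}→1  {5,6}→2
  3 left: {0,3,5}→6  {0,3,6}→6  {0,4,6}→3  {0,5,6}→6  {2,4,6}→1  {3,4,6}→3  {3,5,6}→6  {4,5,6}→3
  4 left: {0,2,4,6}→4  {0,3,4,6}→12  {0,3,5,6}→24  {0,4,5,6}→12  {2,3,4,6}→4  {2,4,5,6}→4  {3,4,5,6}→12
  5 left: {0,2,3,4,6}→20  {0,2,4,5,6}→20  {0,3,4,5,6}→60  {1,2,4,5,6}→4  {2,3,4,5,6}→20
  placing 0:y first → 24 extensions
  placing 1:c first → 120 extensions
  placing 3:a first → 24 extensions
total linear extensions = 168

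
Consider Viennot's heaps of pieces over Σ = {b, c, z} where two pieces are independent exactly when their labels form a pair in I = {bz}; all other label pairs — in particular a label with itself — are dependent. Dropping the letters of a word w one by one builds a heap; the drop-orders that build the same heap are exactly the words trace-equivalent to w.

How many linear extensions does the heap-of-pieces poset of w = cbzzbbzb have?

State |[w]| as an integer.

#0=c has no predecessor
#1=b depends on [0:c]
#2=z depends on [0:c]
#3=z depends on [2:z]
#4=b depends on [1:b]
#5=b depends on [4:b]
#6=z depends on [3:z]
#7=b depends on [5:b]
sources: [0:c]
N(rest) = Σ N(rest − s) over sources s of rest; N(one piece) = 1:
  size 1 → [6]=1  [7]=1
  size 2 → [3,6]=1  [5,7]=1  [6,7]=2
  size 3 → [2,3,6]=1  [3,6,7]=3  [4,5,7]=1  [5,6,7]=3
  size 4 → [1,4,5,7]=1  [2,3,6,7]=4  [3,5,6,7]=6  [4,5,6,7]=4
  size 5 → [1,4,5,6,7]=5  [2,3,5,6,7]=10  [3,4,5,6,7]=10
  size 6 → [1,3,4,5,6,7]=15  [2,3,4,5,6,7]=20
  first=0(c) contributes 35

35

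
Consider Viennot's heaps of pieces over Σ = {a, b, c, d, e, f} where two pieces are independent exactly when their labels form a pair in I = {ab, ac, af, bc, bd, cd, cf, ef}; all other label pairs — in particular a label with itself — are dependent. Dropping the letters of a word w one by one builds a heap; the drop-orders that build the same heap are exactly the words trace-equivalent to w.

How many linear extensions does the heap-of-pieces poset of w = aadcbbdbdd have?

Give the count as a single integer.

840

0(a) covers ∅
1(a) covers 0:a
2(d) covers 1:a
3(c) covers ∅
4(b) covers ∅
5(b) covers 4:b
6(d) covers 2:d
7(b) covers 5:b
8(d) covers 6:d
9(d) covers 8:d
floor of heap: 0:a, 3:c, 4:b
completions by unplaced set U, small U first (add the entries for U minus each lowest piece of U):
  |U|=1: {3}:1  {7}:1  {9}:1
  |U|=2: {3,7}:2  {3,9}:2  {5,7}:1  {7,9}:2  {8,9}:1
  |U|=3: {3,5,7}:3  {3,7,9}:6  {3,8,9}:3  {4,5,7}:1  {5,7,9}:3  {6,8,9}:1  {7,8,9}:3
  |U|=4: {2,6,8,9}:1  {3,4,5,7}:4  {3,5,7,9}:12  {3,6,8,9}:4  {3,7,8,9}:12  {4,5,7,9}:4  {5,7,8,9}:6  {6,7,8,9}:4
  |U|=5: {1,2,6,8,9}:1  {2,3,6,8,9}:5  {2,6,7,8,9}:5  {3,4,5,7,9}:20  {3,5,7,8,9}:30  {3,6,7,8,9}:20  {4,5,7,8,9}:10  {5,6,7,8,9}:10
  |U|=6: {0,1,2,6,8,9}:1  {1,2,3,6,8,9}:6  {1,2,6,7,8,9}:6  {2,3,6,7,8,9}:30  {2,5,6,7,8,9}:15  {3,4,5,7,8,9}:60  {3,5,6,7,8,9}:60  {4,5,6,7,8,9}:20
  |U|=7: {0,1,2,3,6,8,9}:7  {0,1,2,6,7,8,9}:7  {1,2,3,6,7,8,9}:42  {1,2,5,6,7,8,9}:21  {2,3,5,6,7,8,9}:105  {2,4,5,6,7,8,9}:35  {3,4,5,6,7,8,9}:140
  |U|=8: {0,1,2,3,6,7,8,9}:56  {0,1,2,5,6,7,8,9}:28  {1,2,3,5,6,7,8,9}:168  {1,2,4,5,6,7,8,9}:56  {2,3,4,5,6,7,8,9}:280
  start at 0(a): 504
  start at 3(c): 84
  start at 4(b): 252
sum over floor = 840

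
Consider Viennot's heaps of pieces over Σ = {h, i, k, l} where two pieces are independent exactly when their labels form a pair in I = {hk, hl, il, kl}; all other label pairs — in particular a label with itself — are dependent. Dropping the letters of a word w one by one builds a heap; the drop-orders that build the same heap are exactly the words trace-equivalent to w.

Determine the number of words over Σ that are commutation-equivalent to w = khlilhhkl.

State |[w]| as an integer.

504

drop 0:k onto floor
drop 1:h onto floor
drop 2:l onto floor
drop 3:i onto {0:k, 1:h}
drop 4:l onto {2:l}
drop 5:h onto {3:i}
drop 6:h onto {5:h}
drop 7:k onto {3:i}
drop 8:l onto {4:l}
ground layer = {0:k, 1:h, 2:l}
drop-orders for the pieces not yet dropped (sum over which currently-grounded one goes next):
  1 to go: {6} 1  {7} 1  {8} 1
  2 to go: {4,8} 1  {5,6} 1  {6,7} 2  {6,8} 2  {7,8} 2
  3 to go: {2,4,8} 1  {4,6,8} 3  {4,7,8} 3  {5,6,7} 3  {5,6,8} 3  {6,7,8} 6
  4 to go: {2,4,6,8} 4  {2,4,7,8} 4  {3,5,6,7} 3  {4,5,6,8} 6  {4,6,7,8} 12  {5,6,7,8} 12
  5 to go: {0,3,5,6,7} 3  {1,3,5,6,7} 3  {2,4,5,6,8} 10  {2,4,6,7,8} 20  {3,5,6,7,8} 15  {4,5,6,7,8} 30
  6 to go: {0,1,3,5,6,7} 6  {0,3,5,6,7,8} 18  {1,3,5,6,7,8} 18  {2,4,5,6,7,8} 60  {3,4,5,6,7,8} 45
  7 to go: {0,1,3,5,6,7,8} 42  {0,3,4,5,6,7,8} 63  {1,3,4,5,6,7,8} 63  {2,3,4,5,6,7,8} 105
  if 0:k drops first: 168 orders
  if 1:h drops first: 168 orders
  if 2:l drops first: 168 orders
heap linearizations: 504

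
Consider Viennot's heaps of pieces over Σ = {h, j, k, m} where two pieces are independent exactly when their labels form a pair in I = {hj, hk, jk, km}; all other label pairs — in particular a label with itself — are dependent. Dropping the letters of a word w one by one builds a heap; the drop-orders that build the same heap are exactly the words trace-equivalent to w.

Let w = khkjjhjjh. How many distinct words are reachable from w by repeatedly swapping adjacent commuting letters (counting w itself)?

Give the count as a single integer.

0(k) covers ∅
1(h) covers ∅
2(k) covers 0:k
3(j) covers ∅
4(j) covers 3:j
5(h) covers 1:h
6(j) covers 4:j
7(j) covers 6:j
8(h) covers 5:h
floor of heap: 0:k, 1:h, 3:j
completions by unplaced set U, small U first (add the entries for U minus each lowest piece of U):
  |U|=1: {2}:1  {7}:1  {8}:1
  |U|=2: {0,2}:1  {2,7}:2  {2,8}:2  {5,8}:1  {6,7}:1  {7,8}:2
  |U|=3: {0,2,7}:3  {0,2,8}:3  {1,5,8}:1  {2,5,8}:3  {2,6,7}:3  {2,7,8}:6  {4,6,7}:1  {5,7,8}:3  {6,7,8}:3
  |U|=4: {0,2,5,8}:6  {0,2,6,7}:6  {0,2,7,8}:12  {1,2,5,8}:4  {1,5,7,8}:4  {2,4,6,7}:4  {2,5,7,8}:12  {2,6,7,8}:12  {3,4,6,7}:1  {4,6,7,8}:4  {5,6,7,8}:6
  |U|=5: {0,1,2,5,8}:10  {0,2,4,6,7}:10  {0,2,5,7,8}:30  {0,2,6,7,8}:30  {1,2,5,7,8}:20  {1,5,6,7,8}:10  {2,3,4,6,7}:5  {2,4,6,7,8}:20  {2,5,6,7,8}:30  {3,4,6,7,8}:5  {4,5,6,7,8}:10
  |U|=6: {0,1,2,5,7,8}:60  {0,2,3,4,6,7}:15  {0,2,4,6,7,8}:60  {0,2,5,6,7,8}:90  {1,2,5,6,7,8}:60  {1,4,5,6,7,8}:20  {2,3,4,6,7,8}:30  {2,4,5,6,7,8}:60  {3,4,5,6,7,8}:15
  |U|=7: {0,1,2,5,6,7,8}:210  {0,2,3,4,6,7,8}:105  {0,2,4,5,6,7,8}:210  {1,2,4,5,6,7,8}:140  {1,3,4,5,6,7,8}:35  {2,3,4,5,6,7,8}:105
  start at 0(k): 280
  start at 1(h): 420
  start at 3(j): 560
sum over floor = 1260

1260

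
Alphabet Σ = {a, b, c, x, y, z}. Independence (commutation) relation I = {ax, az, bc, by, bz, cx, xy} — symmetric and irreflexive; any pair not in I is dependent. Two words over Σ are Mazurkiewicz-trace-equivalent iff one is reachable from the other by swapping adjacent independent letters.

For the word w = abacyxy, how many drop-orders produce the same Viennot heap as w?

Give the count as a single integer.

0(a) covers ∅
1(b) covers 0:a
2(a) covers 1:b
3(c) covers 2:a
4(y) covers 3:c
5(x) covers 1:b
6(y) covers 4:y
floor of heap: 0:a
completions by unplaced set U, small U first (add the entries for U minus each lowest piece of U):
  |U|=1: {5}:1  {6}:1
  |U|=2: {4,6}:1  {5,6}:2
  |U|=3: {3,4,6}:1  {4,5,6}:3
  |U|=4: {2,3,4,6}:1  {3,4,5,6}:4
  |U|=5: {2,3,4,5,6}:5
  start at 0(a): 5

5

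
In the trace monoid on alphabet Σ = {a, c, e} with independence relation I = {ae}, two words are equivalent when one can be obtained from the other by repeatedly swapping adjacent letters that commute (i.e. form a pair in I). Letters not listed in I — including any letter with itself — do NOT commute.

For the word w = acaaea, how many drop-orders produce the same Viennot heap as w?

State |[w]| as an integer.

4

piece 0:a — minimal
piece 1:c rests on {0:a}
piece 2:a rests on {1:c}
piece 3:a rests on {2:a}
piece 4:e rests on {1:c}
piece 5:a rests on {3:a}
minimal pieces: {0:a}
ways to finish when only these pieces remain (= sum over removing one remaining piece with nothing left below it):
  1 left: {4}→1  {5}→1
  2 left: {3,5}→1  {4,5}→2
  3 left: {2,3,5}→1  {3,4,5}→3
  4 left: {2,3,4,5}→4
  placing 0:a first → 4 extensions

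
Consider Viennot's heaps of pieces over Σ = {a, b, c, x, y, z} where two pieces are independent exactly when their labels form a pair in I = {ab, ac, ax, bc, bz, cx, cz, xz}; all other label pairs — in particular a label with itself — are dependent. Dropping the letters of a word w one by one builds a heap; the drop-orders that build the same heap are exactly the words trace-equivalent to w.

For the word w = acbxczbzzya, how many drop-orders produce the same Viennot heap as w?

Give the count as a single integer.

1260

drop 0:a onto floor
drop 1:c onto floor
drop 2:b onto floor
drop 3:x onto {2:b}
drop 4:c onto {1:c}
drop 5:z onto {0:a}
drop 6:b onto {3:x}
drop 7:z onto {5:z}
drop 8:z onto {7:z}
drop 9:y onto {4:c, 6:b, 8:z}
drop 10:a onto {9:y}
ground layer = {0:a, 1:c, 2:b}
drop-orders for the pieces not yet dropped (sum over which currently-grounded one goes next):
  1 to go: {10} 1
  2 to go: {9,10} 1
  3 to go: {4,9,10} 1  {6,9,10} 1  {8,9,10} 1
  4 to go: {1,4,9,10} 1  {3,6,9,10} 1  {4,6,9,10} 2  {4,8,9,10} 2  {6,8,9,10} 2  {7,8,9,10} 1
  5 to go: {1,4,6,9,10} 3  {1,4,8,9,10} 3  {2,3,6,9,10} 1  {3,4,6,9,10} 3  {3,6,8,9,10} 3  {4,6,8,9,10} 6  {4,7,8,9,10} 3  {5,7,8,9,10} 1  {6,7,8,9,10} 3
  6 to go: {0,5,7,8,9,10} 1  {1,3,4,6,9,10} 6  {1,4,6,8,9,10} 12  {1,4,7,8,9,10} 6  {2,3,4,6,9,10} 4  {2,3,6,8,9,10} 4  {3,4,6,8,9,10} 12  {3,6,7,8,9,10} 6  {4,5,7,8,9,10} 4  {4,6,7,8,9,10} 12  {5,6,7,8,9,10} 4
  7 to go: {0,4,5,7,8,9,10} 5  {0,5,6,7,8,9,10} 5  {1,2,3,4,6,9,10} 10  {1,3,4,6,8,9,10} 30  {1,4,5,7,8,9,10} 10  {1,4,6,7,8,9,10} 30  {2,3,4,6,8,9,10} 20  {2,3,6,7,8,9,10} 10  {3,4,6,7,8,9,10} 30  {3,5,6,7,8,9,10} 10  {4,5,6,7,8,9,10} 20
  8 to go: {0,1,4,5,7,8,9,10} 15  {0,3,5,6,7,8,9,10} 15  {0,4,5,6,7,8,9,10} 30  {1,2,3,4,6,8,9,10} 60  {1,3,4,6,7,8,9,10} 90  {1,4,5,6,7,8,9,10} 60  {2,3,4,6,7,8,9,10} 60  {2,3,5,6,7,8,9,10} 20  {3,4,5,6,7,8,9,10} 60
  9 to go: {0,1,4,5,6,7,8,9,10} 105  {0,2,3,5,6,7,8,9,10} 35  {0,3,4,5,6,7,8,9,10} 105  {1,2,3,4,6,7,8,9,10} 210  {1,3,4,5,6,7,8,9,10} 210  {2,3,4,5,6,7,8,9,10} 140
  if 0:a drops first: 560 orders
  if 1:c drops first: 280 orders
  if 2:b drops first: 420 orders
heap linearizations: 1260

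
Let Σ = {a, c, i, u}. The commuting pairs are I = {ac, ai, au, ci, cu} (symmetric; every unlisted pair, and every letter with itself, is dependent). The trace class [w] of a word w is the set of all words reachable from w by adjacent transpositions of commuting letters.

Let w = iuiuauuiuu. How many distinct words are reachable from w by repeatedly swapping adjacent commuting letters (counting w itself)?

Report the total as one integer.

#0=i has no predecessor
#1=u depends on [0:i]
#2=i depends on [1:u]
#3=u depends on [2:i]
#4=a has no predecessor
#5=u depends on [3:u]
#6=u depends on [5:u]
#7=i depends on [6:u]
#8=u depends on [7:i]
#9=u depends on [8:u]
sources: [0:i, 4:a]
N(rest) = Σ N(rest − s) over sources s of rest; N(one piece) = 1:
  size 1 → [4]=1  [9]=1
  size 2 → [4,9]=2  [8,9]=1
  size 3 → [4,8,9]=3  [7,8,9]=1
  size 4 → [4,7,8,9]=4  [6,7,8,9]=1
  size 5 → [4,6,7,8,9]=5  [5,6,7,8,9]=1
  size 6 → [3,5,6,7,8,9]=1  [4,5,6,7,8,9]=6
  size 7 → [2,3,5,6,7,8,9]=1  [3,4,5,6,7,8,9]=7
  size 8 → [1,2,3,5,6,7,8,9]=1  [2,3,4,5,6,7,8,9]=8
  first=0(i) contributes 9
  first=4(a) contributes 1
|[w]| = 10

10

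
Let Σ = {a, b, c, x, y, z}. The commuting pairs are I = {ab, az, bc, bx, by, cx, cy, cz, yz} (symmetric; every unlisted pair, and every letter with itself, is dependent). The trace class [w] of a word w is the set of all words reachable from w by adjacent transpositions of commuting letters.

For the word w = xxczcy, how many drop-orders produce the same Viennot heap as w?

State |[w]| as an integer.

30

drop 0:x onto floor
drop 1:x onto {0:x}
drop 2:c onto floor
drop 3:z onto {1:x}
drop 4:c onto {2:c}
drop 5:y onto {1:x}
ground layer = {0:x, 2:c}
drop-orders for the pieces not yet dropped (sum over which currently-grounded one goes next):
  1 to go: {3} 1  {4} 1  {5} 1
  2 to go: {2,4} 1  {3,4} 2  {3,5} 2  {4,5} 2
  3 to go: {1,3,5} 2  {2,3,4} 3  {2,4,5} 3  {3,4,5} 6
  4 to go: {0,1,3,5} 2  {1,3,4,5} 8  {2,3,4,5} 12
  if 0:x drops first: 20 orders
  if 2:c drops first: 10 orders
heap linearizations: 30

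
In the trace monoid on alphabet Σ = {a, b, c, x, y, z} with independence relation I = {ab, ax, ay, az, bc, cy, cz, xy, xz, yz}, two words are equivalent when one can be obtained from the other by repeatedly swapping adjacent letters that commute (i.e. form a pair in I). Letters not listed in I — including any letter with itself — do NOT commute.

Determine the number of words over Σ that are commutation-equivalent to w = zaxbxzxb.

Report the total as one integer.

48

0(z) covers ∅
1(a) covers ∅
2(x) covers ∅
3(b) covers 0:z, 2:x
4(x) covers 3:b
5(z) covers 3:b
6(x) covers 4:x
7(b) covers 5:z, 6:x
floor of heap: 0:z, 1:a, 2:x
completions by unplaced set U, small U first (add the entries for U minus each lowest piece of U):
  |U|=1: {1}:1  {7}:1
  |U|=2: {1,7}:2  {5,7}:1  {6,7}:1
  |U|=3: {1,5,7}:3  {1,6,7}:3  {4,6,7}:1  {5,6,7}:2
  |U|=4: {1,4,6,7}:4  {1,5,6,7}:8  {4,5,6,7}:3
  |U|=5: {1,4,5,6,7}:15  {3,4,5,6,7}:3
  |U|=6: {0,3,4,5,6,7}:3  {1,3,4,5,6,7}:18  {2,3,4,5,6,7}:3
  start at 0(z): 21
  start at 1(a): 6
  start at 2(x): 21
sum over floor = 48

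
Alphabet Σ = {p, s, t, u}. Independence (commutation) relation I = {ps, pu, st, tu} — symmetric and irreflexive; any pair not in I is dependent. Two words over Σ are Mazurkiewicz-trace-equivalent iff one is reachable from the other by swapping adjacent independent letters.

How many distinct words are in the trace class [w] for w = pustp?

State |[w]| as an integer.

10

#0=p has no predecessor
#1=u has no predecessor
#2=s depends on [1:u]
#3=t depends on [0:p]
#4=p depends on [3:t]
sources: [0:p, 1:u]
N(rest) = Σ N(rest − s) over sources s of rest; N(one piece) = 1:
  size 1 → [2]=1  [4]=1
  size 2 → [1,2]=1  [2,4]=2  [3,4]=1
  size 3 → [0,3,4]=1  [1,2,4]=3  [2,3,4]=3
  first=0(p) contributes 6
  first=1(u) contributes 4
|[w]| = 10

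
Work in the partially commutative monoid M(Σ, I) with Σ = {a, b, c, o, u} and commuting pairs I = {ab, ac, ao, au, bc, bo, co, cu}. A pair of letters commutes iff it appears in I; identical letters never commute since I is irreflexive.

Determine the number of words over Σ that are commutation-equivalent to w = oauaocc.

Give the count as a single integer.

210

piece 0:o — minimal
piece 1:a — minimal
piece 2:u rests on {0:o}
piece 3:a rests on {1:a}
piece 4:o rests on {2:u}
piece 5:c — minimal
piece 6:c rests on {5:c}
minimal pieces: {0:o, 1:a, 5:c}
ways to finish when only these pieces remain (= sum over removing one remaining piece with nothing left below it):
  1 left: {3}→1  {4}→1  {6}→1
  2 left: {1,3}→1  {2,4}→1  {3,4}→2  {3,6}→2  {4,6}→2  {5,6}→1
  3 left: {0,2,4}→1  {1,3,4}→3  {1,3,6}→3  {2,3,4}→3  {2,4,6}→3  {3,4,6}→6  {3,5,6}→3  {4,5,6}→3
  4 left: {0,2,3,4}→4  {0,2,4,6}→4  {1,2,3,4}→6  {1,3,4,6}→12  {1,3,5,6}→6  {2,3,4,6}→12  {2,4,5,6}→6  {3,4,5,6}→12
  5 left: {0,1,2,3,4}→10  {0,2,3,4,6}→20  {0,2,4,5,6}→10  {1,2,3,4,6}→30  {1,3,4,5,6}→30  {2,3,4,5,6}→30
  placing 0:o first → 90 extensions
  placing 1:a first → 60 extensions
  placing 5:c first → 60 extensions
total linear extensions = 210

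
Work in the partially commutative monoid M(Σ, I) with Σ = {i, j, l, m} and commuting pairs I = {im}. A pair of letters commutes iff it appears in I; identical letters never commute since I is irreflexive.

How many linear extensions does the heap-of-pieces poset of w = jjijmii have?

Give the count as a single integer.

drop 0:j onto floor
drop 1:j onto {0:j}
drop 2:i onto {1:j}
drop 3:j onto {2:i}
drop 4:m onto {3:j}
drop 5:i onto {3:j}
drop 6:i onto {5:i}
ground layer = {0:j}
drop-orders for the pieces not yet dropped (sum over which currently-grounded one goes next):
  1 to go: {4} 1  {6} 1
  2 to go: {4,6} 2  {5,6} 1
  3 to go: {4,5,6} 3
  4 to go: {3,4,5,6} 3
  5 to go: {2,3,4,5,6} 3
  if 0:j drops first: 3 orders

3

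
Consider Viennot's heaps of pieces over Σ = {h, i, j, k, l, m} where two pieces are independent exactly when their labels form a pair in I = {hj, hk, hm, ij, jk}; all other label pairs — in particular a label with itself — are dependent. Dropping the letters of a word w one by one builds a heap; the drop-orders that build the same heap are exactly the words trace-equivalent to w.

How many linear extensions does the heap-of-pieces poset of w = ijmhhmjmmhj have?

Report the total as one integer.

204

#0=i has no predecessor
#1=j has no predecessor
#2=m depends on [0:i, 1:j]
#3=h depends on [0:i]
#4=h depends on [3:h]
#5=m depends on [2:m]
#6=j depends on [5:m]
#7=m depends on [6:j]
#8=m depends on [7:m]
#9=h depends on [4:h]
#10=j depends on [8:m]
sources: [0:i, 1:j]
N(rest) = Σ N(rest − s) over sources s of rest; N(one piece) = 1:
  size 1 → [9]=1  [10]=1
  size 2 → [4,9]=1  [8,10]=1  [9,10]=2
  size 3 → [3,4,9]=1  [4,9,10]=3  [7,8,10]=1  [8,9,10]=3
  size 4 → [3,4,9,10]=4  [4,8,9,10]=6  [6,7,8,10]=1  [7,8,9,10]=4
  size 5 → [3,4,8,9,10]=10  [4,7,8,9,10]=10  [5,6,7,8,10]=1  [6,7,8,9,10]=5
  size 6 → [2,5,6,7,8,10]=1  [3,4,7,8,9,10]=20  [4,6,7,8,9,10]=15  [5,6,7,8,9,10]=6
  size 7 → [1,2,5,6,7,8,10]=1  [2,5,6,7,8,9,10]=7  [3,4,6,7,8,9,10]=35  [4,5,6,7,8,9,10]=21
  size 8 → [1,2,5,6,7,8,9,10]=8  [2,4,5,6,7,8,9,10]=28  [3,4,5,6,7,8,9,10]=56
  size 9 → [1,2,4,5,6,7,8,9,10]=36  [2,3,4,5,6,7,8,9,10]=84
  first=0(i) contributes 120
  first=1(j) contributes 84
|[w]| = 204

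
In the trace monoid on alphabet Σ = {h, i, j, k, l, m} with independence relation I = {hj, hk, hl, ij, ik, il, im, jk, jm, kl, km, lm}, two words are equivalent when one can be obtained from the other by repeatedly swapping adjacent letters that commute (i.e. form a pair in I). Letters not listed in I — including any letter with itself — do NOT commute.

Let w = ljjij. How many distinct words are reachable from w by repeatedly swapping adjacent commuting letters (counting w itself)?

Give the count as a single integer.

drop 0:l onto floor
drop 1:j onto {0:l}
drop 2:j onto {1:j}
drop 3:i onto floor
drop 4:j onto {2:j}
ground layer = {0:l, 3:i}
drop-orders for the pieces not yet dropped (sum over which currently-grounded one goes next):
  1 to go: {3} 1  {4} 1
  2 to go: {2,4} 1  {3,4} 2
  3 to go: {1,2,4} 1  {2,3,4} 3
  if 0:l drops first: 4 orders
  if 3:i drops first: 1 orders
heap linearizations: 5

5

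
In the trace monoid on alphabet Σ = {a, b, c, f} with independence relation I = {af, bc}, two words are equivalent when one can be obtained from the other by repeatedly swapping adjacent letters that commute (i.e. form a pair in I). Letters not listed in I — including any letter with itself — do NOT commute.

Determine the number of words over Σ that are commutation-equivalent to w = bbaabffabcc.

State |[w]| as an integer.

9

#0=b has no predecessor
#1=b depends on [0:b]
#2=a depends on [1:b]
#3=a depends on [2:a]
#4=b depends on [3:a]
#5=f depends on [4:b]
#6=f depends on [5:f]
#7=a depends on [4:b]
#8=b depends on [6:f, 7:a]
#9=c depends on [6:f, 7:a]
#10=c depends on [9:c]
sources: [0:b]
N(rest) = Σ N(rest − s) over sources s of rest; N(one piece) = 1:
  size 1 → [8]=1  [10]=1
  size 2 → [8,10]=2  [9,10]=1
  size 3 → [8,9,10]=3
  size 4 → [6,8,9,10]=3  [7,8,9,10]=3
  size 5 → [5,6,8,9,10]=3  [6,7,8,9,10]=6
  size 6 → [5,6,7,8,9,10]=9
  size 7 → [4,5,6,7,8,9,10]=9
  size 8 → [3,4,5,6,7,8,9,10]=9
  size 9 → [2,3,4,5,6,7,8,9,10]=9
  first=0(b) contributes 9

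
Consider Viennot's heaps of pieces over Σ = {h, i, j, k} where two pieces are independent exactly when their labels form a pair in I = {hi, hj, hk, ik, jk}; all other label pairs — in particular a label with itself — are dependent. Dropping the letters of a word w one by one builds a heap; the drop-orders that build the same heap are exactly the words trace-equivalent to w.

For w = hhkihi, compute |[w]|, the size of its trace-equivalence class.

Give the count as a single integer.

#0=h has no predecessor
#1=h depends on [0:h]
#2=k has no predecessor
#3=i has no predecessor
#4=h depends on [1:h]
#5=i depends on [3:i]
sources: [0:h, 2:k, 3:i]
N(rest) = Σ N(rest − s) over sources s of rest; N(one piece) = 1:
  size 1 → [2]=1  [4]=1  [5]=1
  size 2 → [1,4]=1  [2,4]=2  [2,5]=2  [3,5]=1  [4,5]=2
  size 3 → [0,1,4]=1  [1,2,4]=3  [1,4,5]=3  [2,3,5]=3  [2,4,5]=6  [3,4,5]=3
  size 4 → [0,1,2,4]=4  [0,1,4,5]=4  [1,2,4,5]=12  [1,3,4,5]=6  [2,3,4,5]=12
  first=0(h) contributes 30
  first=2(k) contributes 10
  first=3(i) contributes 20
|[w]| = 60

60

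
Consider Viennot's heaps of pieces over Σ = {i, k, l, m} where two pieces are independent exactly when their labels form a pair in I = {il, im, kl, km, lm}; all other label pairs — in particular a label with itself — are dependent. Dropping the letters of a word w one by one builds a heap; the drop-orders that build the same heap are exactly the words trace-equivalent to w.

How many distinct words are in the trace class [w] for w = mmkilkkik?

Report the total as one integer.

0(m) covers ∅
1(m) covers 0:m
2(k) covers ∅
3(i) covers 2:k
4(l) covers ∅
5(k) covers 3:i
6(k) covers 5:k
7(i) covers 6:k
8(k) covers 7:i
floor of heap: 0:m, 2:k, 4:l
completions by unplaced set U, small U first (add the entries for U minus each lowest piece of U):
  |U|=1: {1}:1  {4}:1  {8}:1
  |U|=2: {0,1}:1  {1,4}:2  {1,8}:2  {4,8}:2  {7,8}:1
  |U|=3: {0,1,4}:3  {0,1,8}:3  {1,4,8}:6  {1,7,8}:3  {4,7,8}:3  {6,7,8}:1
  |U|=4: {0,1,4,8}:12  {0,1,7,8}:6  {1,4,7,8}:12  {1,6,7,8}:4  {4,6,7,8}:4  {5,6,7,8}:1
  |U|=5: {0,1,4,7,8}:30  {0,1,6,7,8}:10  {1,4,6,7,8}:20  {1,5,6,7,8}:5  {3,5,6,7,8}:1  {4,5,6,7,8}:5
  |U|=6: {0,1,4,6,7,8}:60  {0,1,5,6,7,8}:15  {1,3,5,6,7,8}:6  {1,4,5,6,7,8}:30  {2,3,5,6,7,8}:1  {3,4,5,6,7,8}:6
  |U|=7: {0,1,3,5,6,7,8}:21  {0,1,4,5,6,7,8}:105  {1,2,3,5,6,7,8}:7  {1,3,4,5,6,7,8}:42  {2,3,4,5,6,7,8}:7
  start at 0(m): 56
  start at 2(k): 168
  start at 4(l): 28
sum over floor = 252

252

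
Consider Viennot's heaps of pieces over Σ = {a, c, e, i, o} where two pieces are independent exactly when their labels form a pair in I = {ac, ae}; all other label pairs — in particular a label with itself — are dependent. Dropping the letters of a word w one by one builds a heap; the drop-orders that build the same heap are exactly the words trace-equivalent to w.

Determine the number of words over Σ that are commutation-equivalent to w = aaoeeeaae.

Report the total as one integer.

15

#0=a has no predecessor
#1=a depends on [0:a]
#2=o depends on [1:a]
#3=e depends on [2:o]
#4=e depends on [3:e]
#5=e depends on [4:e]
#6=a depends on [2:o]
#7=a depends on [6:a]
#8=e depends on [5:e]
sources: [0:a]
N(rest) = Σ N(rest − s) over sources s of rest; N(one piece) = 1:
  size 1 → [7]=1  [8]=1
  size 2 → [5,8]=1  [6,7]=1  [7,8]=2
  size 3 → [4,5,8]=1  [5,7,8]=3  [6,7,8]=3
  size 4 → [3,4,5,8]=1  [4,5,7,8]=4  [5,6,7,8]=6
  size 5 → [3,4,5,7,8]=5  [4,5,6,7,8]=10
  size 6 → [3,4,5,6,7,8]=15
  size 7 → [2,3,4,5,6,7,8]=15
  first=0(a) contributes 15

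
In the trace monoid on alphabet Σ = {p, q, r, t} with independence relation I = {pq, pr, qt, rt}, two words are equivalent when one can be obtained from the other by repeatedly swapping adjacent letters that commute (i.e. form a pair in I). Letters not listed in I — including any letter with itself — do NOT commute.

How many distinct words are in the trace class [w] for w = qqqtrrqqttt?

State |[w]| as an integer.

#0=q has no predecessor
#1=q depends on [0:q]
#2=q depends on [1:q]
#3=t has no predecessor
#4=r depends on [2:q]
#5=r depends on [4:r]
#6=q depends on [5:r]
#7=q depends on [6:q]
#8=t depends on [3:t]
#9=t depends on [8:t]
#10=t depends on [9:t]
sources: [0:q, 3:t]
N(rest) = Σ N(rest − s) over sources s of rest; N(one piece) = 1:
  size 1 → [7]=1  [10]=1
  size 2 → [6,7]=1  [7,10]=2  [9,10]=1
  size 3 → [5,6,7]=1  [6,7,10]=3  [7,9,10]=3  [8,9,10]=1
  size 4 → [3,8,9,10]=1  [4,5,6,7]=1  [5,6,7,10]=4  [6,7,9,10]=6  [7,8,9,10]=4
  size 5 → [2,4,5,6,7]=1  [3,7,8,9,10]=5  [4,5,6,7,10]=5  [5,6,7,9,10]=10  [6,7,8,9,10]=10
  size 6 → [1,2,4,5,6,7]=1  [2,4,5,6,7,10]=6  [3,6,7,8,9,10]=15  [4,5,6,7,9,10]=15  [5,6,7,8,9,10]=20
  size 7 → [0,1,2,4,5,6,7]=1  [1,2,4,5,6,7,10]=7  [2,4,5,6,7,9,10]=21  [3,5,6,7,8,9,10]=35  [4,5,6,7,8,9,10]=35
  size 8 → [0,1,2,4,5,6,7,10]=8  [1,2,4,5,6,7,9,10]=28  [2,4,5,6,7,8,9,10]=56  [3,4,5,6,7,8,9,10]=70
  size 9 → [0,1,2,4,5,6,7,9,10]=36  [1,2,4,5,6,7,8,9,10]=84  [2,3,4,5,6,7,8,9,10]=126
  first=0(q) contributes 210
  first=3(t) contributes 120
|[w]| = 330

330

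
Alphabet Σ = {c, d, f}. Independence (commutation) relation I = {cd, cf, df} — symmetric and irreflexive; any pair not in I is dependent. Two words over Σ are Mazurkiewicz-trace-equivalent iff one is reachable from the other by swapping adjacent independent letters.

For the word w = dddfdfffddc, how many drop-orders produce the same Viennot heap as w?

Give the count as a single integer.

drop 0:d onto floor
drop 1:d onto {0:d}
drop 2:d onto {1:d}
drop 3:f onto floor
drop 4:d onto {2:d}
drop 5:f onto {3:f}
drop 6:f onto {5:f}
drop 7:f onto {6:f}
drop 8:d onto {4:d}
drop 9:d onto {8:d}
drop 10:c onto floor
ground layer = {0:d, 3:f, 10:c}
drop-orders for the pieces not yet dropped (sum over which currently-grounded one goes next):
  1 to go: {7} 1  {9} 1  {10} 1
  2 to go: {6,7} 1  {7,9} 2  {7,10} 2  {8,9} 1  {9,10} 2
  3 to go: {4,8,9} 1  {5,6,7} 1  {6,7,9} 3  {6,7,10} 3  {7,8,9} 3  {7,9,10} 6  {8,9,10} 3
  4 to go: {2,4,8,9} 1  {3,5,6,7} 1  {4,7,8,9} 4  {4,8,9,10} 4  {5,6,7,9} 4  {5,6,7,10} 4  {6,7,8,9} 6  {6,7,9,10} 12  {7,8,9,10} 12
  5 to go: {1,2,4,8,9} 1  {2,4,7,8,9} 5  {2,4,8,9,10} 5  {3,5,6,7,9} 5  {3,5,6,7,10} 5  {4,6,7,8,9} 10  {4,7,8,9,10} 20  {5,6,7,8,9} 10  {5,6,7,9,10} 20  {6,7,8,9,10} 30
  6 to go: {0,1,2,4,8,9} 1  {1,2,4,7,8,9} 6  {1,2,4,8,9,10} 6  {2,4,6,7,8,9} 15  {2,4,7,8,9,10} 30  {3,5,6,7,8,9} 15  {3,5,6,7,9,10} 30  {4,5,6,7,8,9} 20  {4,6,7,8,9,10} 60  {5,6,7,8,9,10} 60
  7 to go: {0,1,2,4,7,8,9} 7  {0,1,2,4,8,9,10} 7  {1,2,4,6,7,8,9} 21  {1,2,4,7,8,9,10} 42  {2,4,5,6,7,8,9} 35  {2,4,6,7,8,9,10} 105  {3,4,5,6,7,8,9} 35  {3,5,6,7,8,9,10} 105  {4,5,6,7,8,9,10} 140
  8 to go: {0,1,2,4,6,7,8,9} 28  {0,1,2,4,7,8,9,10} 56  {1,2,4,5,6,7,8,9} 56  {1,2,4,6,7,8,9,10} 168  {2,3,4,5,6,7,8,9} 70  {2,4,5,6,7,8,9,10} 280  {3,4,5,6,7,8,9,10} 280
  9 to go: {0,1,2,4,5,6,7,8,9} 84  {0,1,2,4,6,7,8,9,10} 252  {1,2,3,4,5,6,7,8,9} 126  {1,2,4,5,6,7,8,9,10} 504  {2,3,4,5,6,7,8,9,10} 630
  if 0:d drops first: 1260 orders
  if 3:f drops first: 840 orders
  if 10:c drops first: 210 orders
heap linearizations: 2310

2310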